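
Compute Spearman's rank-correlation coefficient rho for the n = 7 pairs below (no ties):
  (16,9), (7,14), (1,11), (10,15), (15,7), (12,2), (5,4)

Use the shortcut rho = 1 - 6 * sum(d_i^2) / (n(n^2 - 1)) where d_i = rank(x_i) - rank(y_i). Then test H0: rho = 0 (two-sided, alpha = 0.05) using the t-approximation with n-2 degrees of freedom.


Step 1: Rank x and y separately (midranks; no ties here).
rank(x): 16->7, 7->3, 1->1, 10->4, 15->6, 12->5, 5->2
rank(y): 9->4, 14->6, 11->5, 15->7, 7->3, 2->1, 4->2
Step 2: d_i = R_x(i) - R_y(i); compute d_i^2.
  (7-4)^2=9, (3-6)^2=9, (1-5)^2=16, (4-7)^2=9, (6-3)^2=9, (5-1)^2=16, (2-2)^2=0
sum(d^2) = 68.
Step 3: rho = 1 - 6*68 / (7*(7^2 - 1)) = 1 - 408/336 = -0.214286.
Step 4: Under H0, t = rho * sqrt((n-2)/(1-rho^2)) = -0.4906 ~ t(5).
Step 5: Two-sided p-value from the t-distribution with 5 df = 0.644512.
Step 6: alpha = 0.05. fail to reject H0.

rho = -0.2143, p = 0.644512, fail to reject H0 at alpha = 0.05.


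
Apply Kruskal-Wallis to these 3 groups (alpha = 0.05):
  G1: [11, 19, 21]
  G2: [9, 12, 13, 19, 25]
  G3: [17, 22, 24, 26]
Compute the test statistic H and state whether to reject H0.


Step 1: Combine all N = 12 observations and assign midranks.
sorted (value, group, rank): (9,G2,1), (11,G1,2), (12,G2,3), (13,G2,4), (17,G3,5), (19,G1,6.5), (19,G2,6.5), (21,G1,8), (22,G3,9), (24,G3,10), (25,G2,11), (26,G3,12)
Step 2: Sum ranks within each group.
R_1 = 16.5 (n_1 = 3)
R_2 = 25.5 (n_2 = 5)
R_3 = 36 (n_3 = 4)
Step 3: H = 12/(N(N+1)) * sum(R_i^2/n_i) - 3(N+1)
     = 12/(12*13) * (16.5^2/3 + 25.5^2/5 + 36^2/4) - 3*13
     = 0.076923 * 544.8 - 39
     = 2.907692.
Step 4: Ties present; correction factor C = 1 - 6/(12^3 - 12) = 0.996503. Corrected H = 2.907692 / 0.996503 = 2.917895.
Step 5: Under H0, H ~ chi^2(2); p-value = 0.232481.
Step 6: alpha = 0.05. fail to reject H0.

H = 2.9179, df = 2, p = 0.232481, fail to reject H0.


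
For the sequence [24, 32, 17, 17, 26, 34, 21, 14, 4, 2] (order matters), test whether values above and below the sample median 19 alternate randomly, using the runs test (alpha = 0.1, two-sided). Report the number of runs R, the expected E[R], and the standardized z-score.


Step 1: Compute median = 19; label A = above, B = below.
Labels in order: AABBAAABBB  (n_A = 5, n_B = 5)
Step 2: Count runs R = 4.
Step 3: Under H0 (random ordering), E[R] = 2*n_A*n_B/(n_A+n_B) + 1 = 2*5*5/10 + 1 = 6.0000.
        Var[R] = 2*n_A*n_B*(2*n_A*n_B - n_A - n_B) / ((n_A+n_B)^2 * (n_A+n_B-1)) = 2000/900 = 2.2222.
        SD[R] = 1.4907.
Step 4: Continuity-corrected z = (R + 0.5 - E[R]) / SD[R] = (4 + 0.5 - 6.0000) / 1.4907 = -1.0062.
Step 5: Two-sided p-value via normal approximation = 2*(1 - Phi(|z|)) = 0.314305.
Step 6: alpha = 0.1. fail to reject H0.

R = 4, z = -1.0062, p = 0.314305, fail to reject H0.


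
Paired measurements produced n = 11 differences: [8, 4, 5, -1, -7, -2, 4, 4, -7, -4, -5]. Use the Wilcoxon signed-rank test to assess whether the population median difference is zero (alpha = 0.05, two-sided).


Step 1: Drop any zero differences (none here) and take |d_i|.
|d| = [8, 4, 5, 1, 7, 2, 4, 4, 7, 4, 5]
Step 2: Midrank |d_i| (ties get averaged ranks).
ranks: |8|->11, |4|->4.5, |5|->7.5, |1|->1, |7|->9.5, |2|->2, |4|->4.5, |4|->4.5, |7|->9.5, |4|->4.5, |5|->7.5
Step 3: Attach original signs; sum ranks with positive sign and with negative sign.
W+ = 11 + 4.5 + 7.5 + 4.5 + 4.5 = 32
W- = 1 + 9.5 + 2 + 9.5 + 4.5 + 7.5 = 34
(Check: W+ + W- = 66 should equal n(n+1)/2 = 66.)
Step 4: Test statistic W = min(W+, W-) = 32.
Step 5: Ties in |d|, so use the tie-corrected normal approximation.
        E[W] = n(n+1)/4 = 11*12/4 = 33.
        Tie groups: |d|=4 (t=4), |d|=5 (t=2), |d|=7 (t=2); sum(t^3 - t) = 72.
        Var[W] = n(n+1)(2n+1)/24 - sum(t^3-t)/48 = 3036/24 - 72/48 = 125.
        z = (W - E[W]) / sqrt(Var[W]) = (32 - 33) / 11.1803 = -0.0894.
        Two-sided p = 2*Phi(z) = 0.928730.
Step 6: alpha = 0.05. fail to reject H0.

W+ = 32, W- = 34, W = min = 32, p = 0.928730, fail to reject H0.


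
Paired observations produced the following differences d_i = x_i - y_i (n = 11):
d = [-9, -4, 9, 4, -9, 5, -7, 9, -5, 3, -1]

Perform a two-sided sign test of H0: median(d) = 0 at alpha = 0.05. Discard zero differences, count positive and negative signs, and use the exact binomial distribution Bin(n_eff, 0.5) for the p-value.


Step 1: Discard zero differences. Original n = 11; n_eff = number of nonzero differences = 11.
Nonzero differences (with sign): -9, -4, +9, +4, -9, +5, -7, +9, -5, +3, -1
Step 2: Count signs: positive = 5, negative = 6.
Step 3: Under H0: P(positive) = 0.5, so the number of positives S ~ Bin(11, 0.5).
Step 4: Two-sided exact p-value = sum of Bin(11,0.5) probabilities at or below the observed probability = 1.000000.
Step 5: alpha = 0.05. fail to reject H0.

n_eff = 11, pos = 5, neg = 6, p = 1.000000, fail to reject H0.


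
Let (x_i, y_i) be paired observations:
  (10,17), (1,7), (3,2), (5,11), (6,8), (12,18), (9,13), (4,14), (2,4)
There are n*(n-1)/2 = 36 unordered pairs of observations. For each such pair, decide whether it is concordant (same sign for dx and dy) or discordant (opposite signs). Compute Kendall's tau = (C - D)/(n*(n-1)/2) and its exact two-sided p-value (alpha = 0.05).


Step 1: Enumerate the 36 unordered pairs (i,j) with i<j and classify each by sign(x_j-x_i) * sign(y_j-y_i).
  (1,2):dx=-9,dy=-10->C; (1,3):dx=-7,dy=-15->C; (1,4):dx=-5,dy=-6->C; (1,5):dx=-4,dy=-9->C
  (1,6):dx=+2,dy=+1->C; (1,7):dx=-1,dy=-4->C; (1,8):dx=-6,dy=-3->C; (1,9):dx=-8,dy=-13->C
  (2,3):dx=+2,dy=-5->D; (2,4):dx=+4,dy=+4->C; (2,5):dx=+5,dy=+1->C; (2,6):dx=+11,dy=+11->C
  (2,7):dx=+8,dy=+6->C; (2,8):dx=+3,dy=+7->C; (2,9):dx=+1,dy=-3->D; (3,4):dx=+2,dy=+9->C
  (3,5):dx=+3,dy=+6->C; (3,6):dx=+9,dy=+16->C; (3,7):dx=+6,dy=+11->C; (3,8):dx=+1,dy=+12->C
  (3,9):dx=-1,dy=+2->D; (4,5):dx=+1,dy=-3->D; (4,6):dx=+7,dy=+7->C; (4,7):dx=+4,dy=+2->C
  (4,8):dx=-1,dy=+3->D; (4,9):dx=-3,dy=-7->C; (5,6):dx=+6,dy=+10->C; (5,7):dx=+3,dy=+5->C
  (5,8):dx=-2,dy=+6->D; (5,9):dx=-4,dy=-4->C; (6,7):dx=-3,dy=-5->C; (6,8):dx=-8,dy=-4->C
  (6,9):dx=-10,dy=-14->C; (7,8):dx=-5,dy=+1->D; (7,9):dx=-7,dy=-9->C; (8,9):dx=-2,dy=-10->C
Step 2: C = 29, D = 7, total pairs = 36.
Step 3: tau = (C - D)/(n(n-1)/2) = (29 - 7)/36 = 0.611111.
Step 4: Exact two-sided p-value (enumerate n! = 362880 permutations of y under H0): p = 0.024741.
Step 5: alpha = 0.05. reject H0.

tau_b = 0.6111 (C=29, D=7), p = 0.024741, reject H0.


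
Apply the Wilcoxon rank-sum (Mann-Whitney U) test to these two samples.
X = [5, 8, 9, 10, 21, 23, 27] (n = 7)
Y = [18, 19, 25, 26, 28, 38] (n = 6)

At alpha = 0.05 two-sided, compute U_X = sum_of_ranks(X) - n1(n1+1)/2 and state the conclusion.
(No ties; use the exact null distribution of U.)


Step 1: Combine and sort all 13 observations; assign midranks.
sorted (value, group): (5,X), (8,X), (9,X), (10,X), (18,Y), (19,Y), (21,X), (23,X), (25,Y), (26,Y), (27,X), (28,Y), (38,Y)
ranks: 5->1, 8->2, 9->3, 10->4, 18->5, 19->6, 21->7, 23->8, 25->9, 26->10, 27->11, 28->12, 38->13
Step 2: Rank sum for X: R1 = 1 + 2 + 3 + 4 + 7 + 8 + 11 = 36.
Step 3: U_X = R1 - n1(n1+1)/2 = 36 - 7*8/2 = 36 - 28 = 8.
       U_Y = n1*n2 - U_X = 42 - 8 = 34.
Step 4: No ties, so the exact null distribution of U (based on enumerating the C(13,7) = 1716 equally likely rank assignments) gives the two-sided p-value.
Step 5: p-value = 0.073427; compare to alpha = 0.05. fail to reject H0.

U_X = 8, p = 0.073427, fail to reject H0 at alpha = 0.05.


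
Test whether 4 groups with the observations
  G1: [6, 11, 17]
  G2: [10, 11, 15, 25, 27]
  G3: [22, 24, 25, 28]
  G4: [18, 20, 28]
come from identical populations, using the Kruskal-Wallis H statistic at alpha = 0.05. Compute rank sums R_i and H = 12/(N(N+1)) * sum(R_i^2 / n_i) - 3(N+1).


Step 1: Combine all N = 15 observations and assign midranks.
sorted (value, group, rank): (6,G1,1), (10,G2,2), (11,G1,3.5), (11,G2,3.5), (15,G2,5), (17,G1,6), (18,G4,7), (20,G4,8), (22,G3,9), (24,G3,10), (25,G2,11.5), (25,G3,11.5), (27,G2,13), (28,G3,14.5), (28,G4,14.5)
Step 2: Sum ranks within each group.
R_1 = 10.5 (n_1 = 3)
R_2 = 35 (n_2 = 5)
R_3 = 45 (n_3 = 4)
R_4 = 29.5 (n_4 = 3)
Step 3: H = 12/(N(N+1)) * sum(R_i^2/n_i) - 3(N+1)
     = 12/(15*16) * (10.5^2/3 + 35^2/5 + 45^2/4 + 29.5^2/3) - 3*16
     = 0.050000 * 1078.08 - 48
     = 5.904167.
Step 4: Ties present; correction factor C = 1 - 18/(15^3 - 15) = 0.994643. Corrected H = 5.904167 / 0.994643 = 5.935966.
Step 5: Under H0, H ~ chi^2(3); p-value = 0.114767.
Step 6: alpha = 0.05. fail to reject H0.

H = 5.9360, df = 3, p = 0.114767, fail to reject H0.


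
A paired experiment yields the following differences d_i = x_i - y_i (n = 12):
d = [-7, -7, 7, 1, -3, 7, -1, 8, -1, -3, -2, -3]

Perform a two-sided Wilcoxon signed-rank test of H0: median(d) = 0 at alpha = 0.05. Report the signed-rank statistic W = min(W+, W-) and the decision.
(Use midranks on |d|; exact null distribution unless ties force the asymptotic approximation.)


Step 1: Drop any zero differences (none here) and take |d_i|.
|d| = [7, 7, 7, 1, 3, 7, 1, 8, 1, 3, 2, 3]
Step 2: Midrank |d_i| (ties get averaged ranks).
ranks: |7|->9.5, |7|->9.5, |7|->9.5, |1|->2, |3|->6, |7|->9.5, |1|->2, |8|->12, |1|->2, |3|->6, |2|->4, |3|->6
Step 3: Attach original signs; sum ranks with positive sign and with negative sign.
W+ = 9.5 + 2 + 9.5 + 12 = 33
W- = 9.5 + 9.5 + 6 + 2 + 2 + 6 + 4 + 6 = 45
(Check: W+ + W- = 78 should equal n(n+1)/2 = 78.)
Step 4: Test statistic W = min(W+, W-) = 33.
Step 5: Ties in |d|, so use the tie-corrected normal approximation.
        E[W] = n(n+1)/4 = 12*13/4 = 39.
        Tie groups: |d|=1 (t=3), |d|=3 (t=3), |d|=7 (t=4); sum(t^3 - t) = 108.
        Var[W] = n(n+1)(2n+1)/24 - sum(t^3-t)/48 = 3900/24 - 108/48 = 160.25.
        z = (W - E[W]) / sqrt(Var[W]) = (33 - 39) / 12.6590 = -0.4740.
        Two-sided p = 2*Phi(z) = 0.635520.
Step 6: alpha = 0.05. fail to reject H0.

W+ = 33, W- = 45, W = min = 33, p = 0.635520, fail to reject H0.


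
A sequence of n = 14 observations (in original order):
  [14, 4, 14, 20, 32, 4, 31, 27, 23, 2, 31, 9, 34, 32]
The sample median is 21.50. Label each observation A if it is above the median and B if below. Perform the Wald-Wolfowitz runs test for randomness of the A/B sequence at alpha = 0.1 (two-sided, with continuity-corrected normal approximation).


Step 1: Compute median = 21.50; label A = above, B = below.
Labels in order: BBBBABAAABABAA  (n_A = 7, n_B = 7)
Step 2: Count runs R = 8.
Step 3: Under H0 (random ordering), E[R] = 2*n_A*n_B/(n_A+n_B) + 1 = 2*7*7/14 + 1 = 8.0000.
        Var[R] = 2*n_A*n_B*(2*n_A*n_B - n_A - n_B) / ((n_A+n_B)^2 * (n_A+n_B-1)) = 8232/2548 = 3.2308.
        SD[R] = 1.7974.
Step 4: R = E[R], so z = 0 with no continuity correction.
Step 5: Two-sided p-value via normal approximation = 2*(1 - Phi(|z|)) = 1.000000.
Step 6: alpha = 0.1. fail to reject H0.

R = 8, z = 0.0000, p = 1.000000, fail to reject H0.


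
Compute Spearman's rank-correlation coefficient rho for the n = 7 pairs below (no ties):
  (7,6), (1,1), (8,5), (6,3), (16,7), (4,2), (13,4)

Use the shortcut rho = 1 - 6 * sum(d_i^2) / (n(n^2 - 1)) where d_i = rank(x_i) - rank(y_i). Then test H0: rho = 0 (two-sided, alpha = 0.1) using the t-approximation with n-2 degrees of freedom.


Step 1: Rank x and y separately (midranks; no ties here).
rank(x): 7->4, 1->1, 8->5, 6->3, 16->7, 4->2, 13->6
rank(y): 6->6, 1->1, 5->5, 3->3, 7->7, 2->2, 4->4
Step 2: d_i = R_x(i) - R_y(i); compute d_i^2.
  (4-6)^2=4, (1-1)^2=0, (5-5)^2=0, (3-3)^2=0, (7-7)^2=0, (2-2)^2=0, (6-4)^2=4
sum(d^2) = 8.
Step 3: rho = 1 - 6*8 / (7*(7^2 - 1)) = 1 - 48/336 = 0.857143.
Step 4: Under H0, t = rho * sqrt((n-2)/(1-rho^2)) = 3.7210 ~ t(5).
Step 5: Two-sided p-value from the t-distribution with 5 df = 0.013697.
Step 6: alpha = 0.1. reject H0.

rho = 0.8571, p = 0.013697, reject H0 at alpha = 0.1.


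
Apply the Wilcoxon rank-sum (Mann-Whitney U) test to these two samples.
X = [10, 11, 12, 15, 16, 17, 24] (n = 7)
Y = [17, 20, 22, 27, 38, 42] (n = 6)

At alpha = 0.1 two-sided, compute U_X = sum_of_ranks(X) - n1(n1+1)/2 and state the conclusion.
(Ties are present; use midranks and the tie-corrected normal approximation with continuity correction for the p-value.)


Step 1: Combine and sort all 13 observations; assign midranks.
sorted (value, group): (10,X), (11,X), (12,X), (15,X), (16,X), (17,X), (17,Y), (20,Y), (22,Y), (24,X), (27,Y), (38,Y), (42,Y)
ranks: 10->1, 11->2, 12->3, 15->4, 16->5, 17->6.5, 17->6.5, 20->8, 22->9, 24->10, 27->11, 38->12, 42->13
Step 2: Rank sum for X: R1 = 1 + 2 + 3 + 4 + 5 + 6.5 + 10 = 31.5.
Step 3: U_X = R1 - n1(n1+1)/2 = 31.5 - 7*8/2 = 31.5 - 28 = 3.5.
       U_Y = n1*n2 - U_X = 42 - 3.5 = 38.5.
Step 4: Ties are present, so use the tie-corrected normal approximation (with continuity correction) for the p-value.
Step 5: p-value = 0.015019; compare to alpha = 0.1. reject H0.

U_X = 3.5, p = 0.015019, reject H0 at alpha = 0.1.


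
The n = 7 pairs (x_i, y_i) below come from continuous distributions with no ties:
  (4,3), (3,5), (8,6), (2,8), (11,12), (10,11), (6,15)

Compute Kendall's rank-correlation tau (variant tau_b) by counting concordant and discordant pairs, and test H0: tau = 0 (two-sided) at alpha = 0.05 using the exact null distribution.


Step 1: Enumerate the 21 unordered pairs (i,j) with i<j and classify each by sign(x_j-x_i) * sign(y_j-y_i).
  (1,2):dx=-1,dy=+2->D; (1,3):dx=+4,dy=+3->C; (1,4):dx=-2,dy=+5->D; (1,5):dx=+7,dy=+9->C
  (1,6):dx=+6,dy=+8->C; (1,7):dx=+2,dy=+12->C; (2,3):dx=+5,dy=+1->C; (2,4):dx=-1,dy=+3->D
  (2,5):dx=+8,dy=+7->C; (2,6):dx=+7,dy=+6->C; (2,7):dx=+3,dy=+10->C; (3,4):dx=-6,dy=+2->D
  (3,5):dx=+3,dy=+6->C; (3,6):dx=+2,dy=+5->C; (3,7):dx=-2,dy=+9->D; (4,5):dx=+9,dy=+4->C
  (4,6):dx=+8,dy=+3->C; (4,7):dx=+4,dy=+7->C; (5,6):dx=-1,dy=-1->C; (5,7):dx=-5,dy=+3->D
  (6,7):dx=-4,dy=+4->D
Step 2: C = 14, D = 7, total pairs = 21.
Step 3: tau = (C - D)/(n(n-1)/2) = (14 - 7)/21 = 0.333333.
Step 4: Exact two-sided p-value (enumerate n! = 5040 permutations of y under H0): p = 0.381349.
Step 5: alpha = 0.05. fail to reject H0.

tau_b = 0.3333 (C=14, D=7), p = 0.381349, fail to reject H0.


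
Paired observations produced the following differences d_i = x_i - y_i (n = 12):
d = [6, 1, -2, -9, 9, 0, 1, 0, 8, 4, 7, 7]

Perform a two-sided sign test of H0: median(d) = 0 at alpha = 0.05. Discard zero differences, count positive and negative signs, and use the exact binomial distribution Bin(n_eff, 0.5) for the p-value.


Step 1: Discard zero differences. Original n = 12; n_eff = number of nonzero differences = 10.
Nonzero differences (with sign): +6, +1, -2, -9, +9, +1, +8, +4, +7, +7
Step 2: Count signs: positive = 8, negative = 2.
Step 3: Under H0: P(positive) = 0.5, so the number of positives S ~ Bin(10, 0.5).
Step 4: Two-sided exact p-value = sum of Bin(10,0.5) probabilities at or below the observed probability = 0.109375.
Step 5: alpha = 0.05. fail to reject H0.

n_eff = 10, pos = 8, neg = 2, p = 0.109375, fail to reject H0.


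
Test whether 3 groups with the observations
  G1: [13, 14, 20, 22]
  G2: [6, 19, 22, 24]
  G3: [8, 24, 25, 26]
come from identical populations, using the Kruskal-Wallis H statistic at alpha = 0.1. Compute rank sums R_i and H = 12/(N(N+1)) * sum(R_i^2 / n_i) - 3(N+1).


Step 1: Combine all N = 12 observations and assign midranks.
sorted (value, group, rank): (6,G2,1), (8,G3,2), (13,G1,3), (14,G1,4), (19,G2,5), (20,G1,6), (22,G1,7.5), (22,G2,7.5), (24,G2,9.5), (24,G3,9.5), (25,G3,11), (26,G3,12)
Step 2: Sum ranks within each group.
R_1 = 20.5 (n_1 = 4)
R_2 = 23 (n_2 = 4)
R_3 = 34.5 (n_3 = 4)
Step 3: H = 12/(N(N+1)) * sum(R_i^2/n_i) - 3(N+1)
     = 12/(12*13) * (20.5^2/4 + 23^2/4 + 34.5^2/4) - 3*13
     = 0.076923 * 534.875 - 39
     = 2.144231.
Step 4: Ties present; correction factor C = 1 - 12/(12^3 - 12) = 0.993007. Corrected H = 2.144231 / 0.993007 = 2.159331.
Step 5: Under H0, H ~ chi^2(2); p-value = 0.339709.
Step 6: alpha = 0.1. fail to reject H0.

H = 2.1593, df = 2, p = 0.339709, fail to reject H0.


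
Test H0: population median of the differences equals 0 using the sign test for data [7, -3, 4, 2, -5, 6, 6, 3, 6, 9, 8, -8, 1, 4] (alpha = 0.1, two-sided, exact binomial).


Step 1: Discard zero differences. Original n = 14; n_eff = number of nonzero differences = 14.
Nonzero differences (with sign): +7, -3, +4, +2, -5, +6, +6, +3, +6, +9, +8, -8, +1, +4
Step 2: Count signs: positive = 11, negative = 3.
Step 3: Under H0: P(positive) = 0.5, so the number of positives S ~ Bin(14, 0.5).
Step 4: Two-sided exact p-value = sum of Bin(14,0.5) probabilities at or below the observed probability = 0.057373.
Step 5: alpha = 0.1. reject H0.

n_eff = 14, pos = 11, neg = 3, p = 0.057373, reject H0.


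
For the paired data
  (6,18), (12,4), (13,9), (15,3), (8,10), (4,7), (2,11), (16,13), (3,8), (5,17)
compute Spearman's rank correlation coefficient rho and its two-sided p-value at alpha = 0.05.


Step 1: Rank x and y separately (midranks; no ties here).
rank(x): 6->5, 12->7, 13->8, 15->9, 8->6, 4->3, 2->1, 16->10, 3->2, 5->4
rank(y): 18->10, 4->2, 9->5, 3->1, 10->6, 7->3, 11->7, 13->8, 8->4, 17->9
Step 2: d_i = R_x(i) - R_y(i); compute d_i^2.
  (5-10)^2=25, (7-2)^2=25, (8-5)^2=9, (9-1)^2=64, (6-6)^2=0, (3-3)^2=0, (1-7)^2=36, (10-8)^2=4, (2-4)^2=4, (4-9)^2=25
sum(d^2) = 192.
Step 3: rho = 1 - 6*192 / (10*(10^2 - 1)) = 1 - 1152/990 = -0.163636.
Step 4: Under H0, t = rho * sqrt((n-2)/(1-rho^2)) = -0.4692 ~ t(8).
Step 5: Two-sided p-value from the t-distribution with 8 df = 0.651477.
Step 6: alpha = 0.05. fail to reject H0.

rho = -0.1636, p = 0.651477, fail to reject H0 at alpha = 0.05.


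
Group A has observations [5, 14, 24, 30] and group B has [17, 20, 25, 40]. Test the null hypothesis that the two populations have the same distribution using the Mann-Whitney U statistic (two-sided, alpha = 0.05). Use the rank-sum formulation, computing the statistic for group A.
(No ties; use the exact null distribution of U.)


Step 1: Combine and sort all 8 observations; assign midranks.
sorted (value, group): (5,X), (14,X), (17,Y), (20,Y), (24,X), (25,Y), (30,X), (40,Y)
ranks: 5->1, 14->2, 17->3, 20->4, 24->5, 25->6, 30->7, 40->8
Step 2: Rank sum for X: R1 = 1 + 2 + 5 + 7 = 15.
Step 3: U_X = R1 - n1(n1+1)/2 = 15 - 4*5/2 = 15 - 10 = 5.
       U_Y = n1*n2 - U_X = 16 - 5 = 11.
Step 4: No ties, so the exact null distribution of U (based on enumerating the C(8,4) = 70 equally likely rank assignments) gives the two-sided p-value.
Step 5: p-value = 0.485714; compare to alpha = 0.05. fail to reject H0.

U_X = 5, p = 0.485714, fail to reject H0 at alpha = 0.05.


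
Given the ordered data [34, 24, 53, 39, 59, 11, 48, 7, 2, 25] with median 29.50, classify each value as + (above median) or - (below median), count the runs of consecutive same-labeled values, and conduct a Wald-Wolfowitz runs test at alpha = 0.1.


Step 1: Compute median = 29.50; label A = above, B = below.
Labels in order: ABAAABABBB  (n_A = 5, n_B = 5)
Step 2: Count runs R = 6.
Step 3: Under H0 (random ordering), E[R] = 2*n_A*n_B/(n_A+n_B) + 1 = 2*5*5/10 + 1 = 6.0000.
        Var[R] = 2*n_A*n_B*(2*n_A*n_B - n_A - n_B) / ((n_A+n_B)^2 * (n_A+n_B-1)) = 2000/900 = 2.2222.
        SD[R] = 1.4907.
Step 4: R = E[R], so z = 0 with no continuity correction.
Step 5: Two-sided p-value via normal approximation = 2*(1 - Phi(|z|)) = 1.000000.
Step 6: alpha = 0.1. fail to reject H0.

R = 6, z = 0.0000, p = 1.000000, fail to reject H0.


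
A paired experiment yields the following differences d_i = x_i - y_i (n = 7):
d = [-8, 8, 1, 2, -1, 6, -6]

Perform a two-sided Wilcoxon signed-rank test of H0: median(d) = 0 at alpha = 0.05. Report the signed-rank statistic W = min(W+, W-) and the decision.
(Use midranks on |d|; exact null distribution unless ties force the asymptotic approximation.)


Step 1: Drop any zero differences (none here) and take |d_i|.
|d| = [8, 8, 1, 2, 1, 6, 6]
Step 2: Midrank |d_i| (ties get averaged ranks).
ranks: |8|->6.5, |8|->6.5, |1|->1.5, |2|->3, |1|->1.5, |6|->4.5, |6|->4.5
Step 3: Attach original signs; sum ranks with positive sign and with negative sign.
W+ = 6.5 + 1.5 + 3 + 4.5 = 15.5
W- = 6.5 + 1.5 + 4.5 = 12.5
(Check: W+ + W- = 28 should equal n(n+1)/2 = 28.)
Step 4: Test statistic W = min(W+, W-) = 12.5.
Step 5: Ties in |d|, so use the tie-corrected normal approximation.
        E[W] = n(n+1)/4 = 7*8/4 = 14.
        Tie groups: |d|=1 (t=2), |d|=6 (t=2), |d|=8 (t=2); sum(t^3 - t) = 18.
        Var[W] = n(n+1)(2n+1)/24 - sum(t^3-t)/48 = 840/24 - 18/48 = 34.625.
        z = (W - E[W]) / sqrt(Var[W]) = (12.5 - 14) / 5.8843 = -0.2549.
        Two-sided p = 2*Phi(z) = 0.798788.
Step 6: alpha = 0.05. fail to reject H0.

W+ = 15.5, W- = 12.5, W = min = 12.5, p = 0.798788, fail to reject H0.


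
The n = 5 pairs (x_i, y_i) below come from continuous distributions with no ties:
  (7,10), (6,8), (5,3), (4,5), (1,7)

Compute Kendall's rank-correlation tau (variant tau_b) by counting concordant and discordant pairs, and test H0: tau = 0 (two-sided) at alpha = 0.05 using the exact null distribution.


Step 1: Enumerate the 10 unordered pairs (i,j) with i<j and classify each by sign(x_j-x_i) * sign(y_j-y_i).
  (1,2):dx=-1,dy=-2->C; (1,3):dx=-2,dy=-7->C; (1,4):dx=-3,dy=-5->C; (1,5):dx=-6,dy=-3->C
  (2,3):dx=-1,dy=-5->C; (2,4):dx=-2,dy=-3->C; (2,5):dx=-5,dy=-1->C; (3,4):dx=-1,dy=+2->D
  (3,5):dx=-4,dy=+4->D; (4,5):dx=-3,dy=+2->D
Step 2: C = 7, D = 3, total pairs = 10.
Step 3: tau = (C - D)/(n(n-1)/2) = (7 - 3)/10 = 0.400000.
Step 4: Exact two-sided p-value (enumerate n! = 120 permutations of y under H0): p = 0.483333.
Step 5: alpha = 0.05. fail to reject H0.

tau_b = 0.4000 (C=7, D=3), p = 0.483333, fail to reject H0.


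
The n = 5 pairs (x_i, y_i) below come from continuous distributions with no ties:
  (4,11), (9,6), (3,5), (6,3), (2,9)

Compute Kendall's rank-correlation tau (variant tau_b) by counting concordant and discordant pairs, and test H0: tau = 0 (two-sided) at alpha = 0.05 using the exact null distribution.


Step 1: Enumerate the 10 unordered pairs (i,j) with i<j and classify each by sign(x_j-x_i) * sign(y_j-y_i).
  (1,2):dx=+5,dy=-5->D; (1,3):dx=-1,dy=-6->C; (1,4):dx=+2,dy=-8->D; (1,5):dx=-2,dy=-2->C
  (2,3):dx=-6,dy=-1->C; (2,4):dx=-3,dy=-3->C; (2,5):dx=-7,dy=+3->D; (3,4):dx=+3,dy=-2->D
  (3,5):dx=-1,dy=+4->D; (4,5):dx=-4,dy=+6->D
Step 2: C = 4, D = 6, total pairs = 10.
Step 3: tau = (C - D)/(n(n-1)/2) = (4 - 6)/10 = -0.200000.
Step 4: Exact two-sided p-value (enumerate n! = 120 permutations of y under H0): p = 0.816667.
Step 5: alpha = 0.05. fail to reject H0.

tau_b = -0.2000 (C=4, D=6), p = 0.816667, fail to reject H0.


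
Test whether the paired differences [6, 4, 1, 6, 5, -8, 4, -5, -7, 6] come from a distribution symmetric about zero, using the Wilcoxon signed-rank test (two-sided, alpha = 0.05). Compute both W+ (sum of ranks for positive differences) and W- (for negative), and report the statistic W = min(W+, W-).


Step 1: Drop any zero differences (none here) and take |d_i|.
|d| = [6, 4, 1, 6, 5, 8, 4, 5, 7, 6]
Step 2: Midrank |d_i| (ties get averaged ranks).
ranks: |6|->7, |4|->2.5, |1|->1, |6|->7, |5|->4.5, |8|->10, |4|->2.5, |5|->4.5, |7|->9, |6|->7
Step 3: Attach original signs; sum ranks with positive sign and with negative sign.
W+ = 7 + 2.5 + 1 + 7 + 4.5 + 2.5 + 7 = 31.5
W- = 10 + 4.5 + 9 = 23.5
(Check: W+ + W- = 55 should equal n(n+1)/2 = 55.)
Step 4: Test statistic W = min(W+, W-) = 23.5.
Step 5: Ties in |d|, so use the tie-corrected normal approximation.
        E[W] = n(n+1)/4 = 10*11/4 = 27.5.
        Tie groups: |d|=4 (t=2), |d|=5 (t=2), |d|=6 (t=3); sum(t^3 - t) = 36.
        Var[W] = n(n+1)(2n+1)/24 - sum(t^3-t)/48 = 2310/24 - 36/48 = 95.5.
        z = (W - E[W]) / sqrt(Var[W]) = (23.5 - 27.5) / 9.7724 = -0.4093.
        Two-sided p = 2*Phi(z) = 0.682308.
Step 6: alpha = 0.05. fail to reject H0.

W+ = 31.5, W- = 23.5, W = min = 23.5, p = 0.682308, fail to reject H0.


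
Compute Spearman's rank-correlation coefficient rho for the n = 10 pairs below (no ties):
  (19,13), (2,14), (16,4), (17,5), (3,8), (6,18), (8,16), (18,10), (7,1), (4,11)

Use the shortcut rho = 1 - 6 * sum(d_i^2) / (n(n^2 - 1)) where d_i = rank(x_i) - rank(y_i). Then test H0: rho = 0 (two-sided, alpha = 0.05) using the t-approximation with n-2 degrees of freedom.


Step 1: Rank x and y separately (midranks; no ties here).
rank(x): 19->10, 2->1, 16->7, 17->8, 3->2, 6->4, 8->6, 18->9, 7->5, 4->3
rank(y): 13->7, 14->8, 4->2, 5->3, 8->4, 18->10, 16->9, 10->5, 1->1, 11->6
Step 2: d_i = R_x(i) - R_y(i); compute d_i^2.
  (10-7)^2=9, (1-8)^2=49, (7-2)^2=25, (8-3)^2=25, (2-4)^2=4, (4-10)^2=36, (6-9)^2=9, (9-5)^2=16, (5-1)^2=16, (3-6)^2=9
sum(d^2) = 198.
Step 3: rho = 1 - 6*198 / (10*(10^2 - 1)) = 1 - 1188/990 = -0.200000.
Step 4: Under H0, t = rho * sqrt((n-2)/(1-rho^2)) = -0.5774 ~ t(8).
Step 5: Two-sided p-value from the t-distribution with 8 df = 0.579584.
Step 6: alpha = 0.05. fail to reject H0.

rho = -0.2000, p = 0.579584, fail to reject H0 at alpha = 0.05.


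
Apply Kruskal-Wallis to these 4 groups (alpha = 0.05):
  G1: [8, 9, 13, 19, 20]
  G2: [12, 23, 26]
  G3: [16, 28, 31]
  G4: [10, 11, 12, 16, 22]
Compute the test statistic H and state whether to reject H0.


Step 1: Combine all N = 16 observations and assign midranks.
sorted (value, group, rank): (8,G1,1), (9,G1,2), (10,G4,3), (11,G4,4), (12,G2,5.5), (12,G4,5.5), (13,G1,7), (16,G3,8.5), (16,G4,8.5), (19,G1,10), (20,G1,11), (22,G4,12), (23,G2,13), (26,G2,14), (28,G3,15), (31,G3,16)
Step 2: Sum ranks within each group.
R_1 = 31 (n_1 = 5)
R_2 = 32.5 (n_2 = 3)
R_3 = 39.5 (n_3 = 3)
R_4 = 33 (n_4 = 5)
Step 3: H = 12/(N(N+1)) * sum(R_i^2/n_i) - 3(N+1)
     = 12/(16*17) * (31^2/5 + 32.5^2/3 + 39.5^2/3 + 33^2/5) - 3*17
     = 0.044118 * 1282.17 - 51
     = 5.566176.
Step 4: Ties present; correction factor C = 1 - 12/(16^3 - 16) = 0.997059. Corrected H = 5.566176 / 0.997059 = 5.582596.
Step 5: Under H0, H ~ chi^2(3); p-value = 0.133781.
Step 6: alpha = 0.05. fail to reject H0.

H = 5.5826, df = 3, p = 0.133781, fail to reject H0.


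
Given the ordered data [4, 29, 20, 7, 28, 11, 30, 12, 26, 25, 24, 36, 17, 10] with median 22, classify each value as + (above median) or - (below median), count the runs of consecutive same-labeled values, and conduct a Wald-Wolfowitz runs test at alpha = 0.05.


Step 1: Compute median = 22; label A = above, B = below.
Labels in order: BABBABABAAAABB  (n_A = 7, n_B = 7)
Step 2: Count runs R = 9.
Step 3: Under H0 (random ordering), E[R] = 2*n_A*n_B/(n_A+n_B) + 1 = 2*7*7/14 + 1 = 8.0000.
        Var[R] = 2*n_A*n_B*(2*n_A*n_B - n_A - n_B) / ((n_A+n_B)^2 * (n_A+n_B-1)) = 8232/2548 = 3.2308.
        SD[R] = 1.7974.
Step 4: Continuity-corrected z = (R - 0.5 - E[R]) / SD[R] = (9 - 0.5 - 8.0000) / 1.7974 = 0.2782.
Step 5: Two-sided p-value via normal approximation = 2*(1 - Phi(|z|)) = 0.780879.
Step 6: alpha = 0.05. fail to reject H0.

R = 9, z = 0.2782, p = 0.780879, fail to reject H0.


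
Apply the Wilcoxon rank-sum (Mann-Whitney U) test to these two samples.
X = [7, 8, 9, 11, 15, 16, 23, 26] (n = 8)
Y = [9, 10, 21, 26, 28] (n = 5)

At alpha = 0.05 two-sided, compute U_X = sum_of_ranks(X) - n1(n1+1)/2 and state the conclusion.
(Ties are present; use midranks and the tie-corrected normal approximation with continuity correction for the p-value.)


Step 1: Combine and sort all 13 observations; assign midranks.
sorted (value, group): (7,X), (8,X), (9,X), (9,Y), (10,Y), (11,X), (15,X), (16,X), (21,Y), (23,X), (26,X), (26,Y), (28,Y)
ranks: 7->1, 8->2, 9->3.5, 9->3.5, 10->5, 11->6, 15->7, 16->8, 21->9, 23->10, 26->11.5, 26->11.5, 28->13
Step 2: Rank sum for X: R1 = 1 + 2 + 3.5 + 6 + 7 + 8 + 10 + 11.5 = 49.
Step 3: U_X = R1 - n1(n1+1)/2 = 49 - 8*9/2 = 49 - 36 = 13.
       U_Y = n1*n2 - U_X = 40 - 13 = 27.
Step 4: Ties are present, so use the tie-corrected normal approximation (with continuity correction) for the p-value.
Step 5: p-value = 0.340019; compare to alpha = 0.05. fail to reject H0.

U_X = 13, p = 0.340019, fail to reject H0 at alpha = 0.05.


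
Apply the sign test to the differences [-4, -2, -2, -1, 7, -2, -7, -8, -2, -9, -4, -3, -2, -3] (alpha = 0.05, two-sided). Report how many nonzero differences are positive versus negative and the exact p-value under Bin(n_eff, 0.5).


Step 1: Discard zero differences. Original n = 14; n_eff = number of nonzero differences = 14.
Nonzero differences (with sign): -4, -2, -2, -1, +7, -2, -7, -8, -2, -9, -4, -3, -2, -3
Step 2: Count signs: positive = 1, negative = 13.
Step 3: Under H0: P(positive) = 0.5, so the number of positives S ~ Bin(14, 0.5).
Step 4: Two-sided exact p-value = sum of Bin(14,0.5) probabilities at or below the observed probability = 0.001831.
Step 5: alpha = 0.05. reject H0.

n_eff = 14, pos = 1, neg = 13, p = 0.001831, reject H0.


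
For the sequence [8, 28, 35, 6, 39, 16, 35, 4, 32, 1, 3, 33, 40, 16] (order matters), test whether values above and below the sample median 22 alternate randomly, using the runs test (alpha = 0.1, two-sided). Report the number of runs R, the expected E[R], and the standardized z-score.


Step 1: Compute median = 22; label A = above, B = below.
Labels in order: BAABABABABBAAB  (n_A = 7, n_B = 7)
Step 2: Count runs R = 11.
Step 3: Under H0 (random ordering), E[R] = 2*n_A*n_B/(n_A+n_B) + 1 = 2*7*7/14 + 1 = 8.0000.
        Var[R] = 2*n_A*n_B*(2*n_A*n_B - n_A - n_B) / ((n_A+n_B)^2 * (n_A+n_B-1)) = 8232/2548 = 3.2308.
        SD[R] = 1.7974.
Step 4: Continuity-corrected z = (R - 0.5 - E[R]) / SD[R] = (11 - 0.5 - 8.0000) / 1.7974 = 1.3909.
Step 5: Two-sided p-value via normal approximation = 2*(1 - Phi(|z|)) = 0.164264.
Step 6: alpha = 0.1. fail to reject H0.

R = 11, z = 1.3909, p = 0.164264, fail to reject H0.


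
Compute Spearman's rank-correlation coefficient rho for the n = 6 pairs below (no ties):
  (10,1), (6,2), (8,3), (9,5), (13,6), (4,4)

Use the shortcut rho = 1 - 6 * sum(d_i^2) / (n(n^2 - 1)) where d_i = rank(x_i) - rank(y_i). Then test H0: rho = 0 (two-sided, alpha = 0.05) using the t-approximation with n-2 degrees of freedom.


Step 1: Rank x and y separately (midranks; no ties here).
rank(x): 10->5, 6->2, 8->3, 9->4, 13->6, 4->1
rank(y): 1->1, 2->2, 3->3, 5->5, 6->6, 4->4
Step 2: d_i = R_x(i) - R_y(i); compute d_i^2.
  (5-1)^2=16, (2-2)^2=0, (3-3)^2=0, (4-5)^2=1, (6-6)^2=0, (1-4)^2=9
sum(d^2) = 26.
Step 3: rho = 1 - 6*26 / (6*(6^2 - 1)) = 1 - 156/210 = 0.257143.
Step 4: Under H0, t = rho * sqrt((n-2)/(1-rho^2)) = 0.5322 ~ t(4).
Step 5: Two-sided p-value from the t-distribution with 4 df = 0.622787.
Step 6: alpha = 0.05. fail to reject H0.

rho = 0.2571, p = 0.622787, fail to reject H0 at alpha = 0.05.


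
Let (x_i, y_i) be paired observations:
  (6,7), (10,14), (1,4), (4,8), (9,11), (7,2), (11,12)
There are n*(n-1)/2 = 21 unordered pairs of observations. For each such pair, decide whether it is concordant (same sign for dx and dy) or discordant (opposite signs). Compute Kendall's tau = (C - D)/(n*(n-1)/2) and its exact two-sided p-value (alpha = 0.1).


Step 1: Enumerate the 21 unordered pairs (i,j) with i<j and classify each by sign(x_j-x_i) * sign(y_j-y_i).
  (1,2):dx=+4,dy=+7->C; (1,3):dx=-5,dy=-3->C; (1,4):dx=-2,dy=+1->D; (1,5):dx=+3,dy=+4->C
  (1,6):dx=+1,dy=-5->D; (1,7):dx=+5,dy=+5->C; (2,3):dx=-9,dy=-10->C; (2,4):dx=-6,dy=-6->C
  (2,5):dx=-1,dy=-3->C; (2,6):dx=-3,dy=-12->C; (2,7):dx=+1,dy=-2->D; (3,4):dx=+3,dy=+4->C
  (3,5):dx=+8,dy=+7->C; (3,6):dx=+6,dy=-2->D; (3,7):dx=+10,dy=+8->C; (4,5):dx=+5,dy=+3->C
  (4,6):dx=+3,dy=-6->D; (4,7):dx=+7,dy=+4->C; (5,6):dx=-2,dy=-9->C; (5,7):dx=+2,dy=+1->C
  (6,7):dx=+4,dy=+10->C
Step 2: C = 16, D = 5, total pairs = 21.
Step 3: tau = (C - D)/(n(n-1)/2) = (16 - 5)/21 = 0.523810.
Step 4: Exact two-sided p-value (enumerate n! = 5040 permutations of y under H0): p = 0.136111.
Step 5: alpha = 0.1. fail to reject H0.

tau_b = 0.5238 (C=16, D=5), p = 0.136111, fail to reject H0.


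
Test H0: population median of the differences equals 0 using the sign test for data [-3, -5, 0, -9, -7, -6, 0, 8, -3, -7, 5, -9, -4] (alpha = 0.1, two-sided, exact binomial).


Step 1: Discard zero differences. Original n = 13; n_eff = number of nonzero differences = 11.
Nonzero differences (with sign): -3, -5, -9, -7, -6, +8, -3, -7, +5, -9, -4
Step 2: Count signs: positive = 2, negative = 9.
Step 3: Under H0: P(positive) = 0.5, so the number of positives S ~ Bin(11, 0.5).
Step 4: Two-sided exact p-value = sum of Bin(11,0.5) probabilities at or below the observed probability = 0.065430.
Step 5: alpha = 0.1. reject H0.

n_eff = 11, pos = 2, neg = 9, p = 0.065430, reject H0.


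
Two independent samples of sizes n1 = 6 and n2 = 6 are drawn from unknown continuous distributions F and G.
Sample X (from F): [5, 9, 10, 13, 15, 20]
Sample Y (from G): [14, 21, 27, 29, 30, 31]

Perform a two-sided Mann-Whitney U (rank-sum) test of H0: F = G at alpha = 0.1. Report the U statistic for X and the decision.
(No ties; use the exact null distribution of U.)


Step 1: Combine and sort all 12 observations; assign midranks.
sorted (value, group): (5,X), (9,X), (10,X), (13,X), (14,Y), (15,X), (20,X), (21,Y), (27,Y), (29,Y), (30,Y), (31,Y)
ranks: 5->1, 9->2, 10->3, 13->4, 14->5, 15->6, 20->7, 21->8, 27->9, 29->10, 30->11, 31->12
Step 2: Rank sum for X: R1 = 1 + 2 + 3 + 4 + 6 + 7 = 23.
Step 3: U_X = R1 - n1(n1+1)/2 = 23 - 6*7/2 = 23 - 21 = 2.
       U_Y = n1*n2 - U_X = 36 - 2 = 34.
Step 4: No ties, so the exact null distribution of U (based on enumerating the C(12,6) = 924 equally likely rank assignments) gives the two-sided p-value.
Step 5: p-value = 0.008658; compare to alpha = 0.1. reject H0.

U_X = 2, p = 0.008658, reject H0 at alpha = 0.1.


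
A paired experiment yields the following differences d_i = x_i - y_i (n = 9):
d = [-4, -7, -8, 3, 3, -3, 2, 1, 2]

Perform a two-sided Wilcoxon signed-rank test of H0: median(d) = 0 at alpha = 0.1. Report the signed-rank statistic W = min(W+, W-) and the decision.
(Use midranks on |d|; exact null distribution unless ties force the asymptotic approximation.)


Step 1: Drop any zero differences (none here) and take |d_i|.
|d| = [4, 7, 8, 3, 3, 3, 2, 1, 2]
Step 2: Midrank |d_i| (ties get averaged ranks).
ranks: |4|->7, |7|->8, |8|->9, |3|->5, |3|->5, |3|->5, |2|->2.5, |1|->1, |2|->2.5
Step 3: Attach original signs; sum ranks with positive sign and with negative sign.
W+ = 5 + 5 + 2.5 + 1 + 2.5 = 16
W- = 7 + 8 + 9 + 5 = 29
(Check: W+ + W- = 45 should equal n(n+1)/2 = 45.)
Step 4: Test statistic W = min(W+, W-) = 16.
Step 5: Ties in |d|, so use the tie-corrected normal approximation.
        E[W] = n(n+1)/4 = 9*10/4 = 22.5.
        Tie groups: |d|=2 (t=2), |d|=3 (t=3); sum(t^3 - t) = 30.
        Var[W] = n(n+1)(2n+1)/24 - sum(t^3-t)/48 = 1710/24 - 30/48 = 70.625.
        z = (W - E[W]) / sqrt(Var[W]) = (16 - 22.5) / 8.4039 = -0.7735.
        Two-sided p = 2*Phi(z) = 0.439254.
Step 6: alpha = 0.1. fail to reject H0.

W+ = 16, W- = 29, W = min = 16, p = 0.439254, fail to reject H0.


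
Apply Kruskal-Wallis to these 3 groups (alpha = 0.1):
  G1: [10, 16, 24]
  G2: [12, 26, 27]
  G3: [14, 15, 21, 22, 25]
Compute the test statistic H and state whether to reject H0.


Step 1: Combine all N = 11 observations and assign midranks.
sorted (value, group, rank): (10,G1,1), (12,G2,2), (14,G3,3), (15,G3,4), (16,G1,5), (21,G3,6), (22,G3,7), (24,G1,8), (25,G3,9), (26,G2,10), (27,G2,11)
Step 2: Sum ranks within each group.
R_1 = 14 (n_1 = 3)
R_2 = 23 (n_2 = 3)
R_3 = 29 (n_3 = 5)
Step 3: H = 12/(N(N+1)) * sum(R_i^2/n_i) - 3(N+1)
     = 12/(11*12) * (14^2/3 + 23^2/3 + 29^2/5) - 3*12
     = 0.090909 * 409.867 - 36
     = 1.260606.
Step 4: No ties, so H is used without correction.
Step 5: Under H0, H ~ chi^2(2); p-value = 0.532430.
Step 6: alpha = 0.1. fail to reject H0.

H = 1.2606, df = 2, p = 0.532430, fail to reject H0.


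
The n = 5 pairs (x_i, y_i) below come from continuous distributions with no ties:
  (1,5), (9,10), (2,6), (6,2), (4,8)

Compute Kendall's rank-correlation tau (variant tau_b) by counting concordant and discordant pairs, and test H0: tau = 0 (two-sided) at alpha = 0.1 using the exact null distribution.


Step 1: Enumerate the 10 unordered pairs (i,j) with i<j and classify each by sign(x_j-x_i) * sign(y_j-y_i).
  (1,2):dx=+8,dy=+5->C; (1,3):dx=+1,dy=+1->C; (1,4):dx=+5,dy=-3->D; (1,5):dx=+3,dy=+3->C
  (2,3):dx=-7,dy=-4->C; (2,4):dx=-3,dy=-8->C; (2,5):dx=-5,dy=-2->C; (3,4):dx=+4,dy=-4->D
  (3,5):dx=+2,dy=+2->C; (4,5):dx=-2,dy=+6->D
Step 2: C = 7, D = 3, total pairs = 10.
Step 3: tau = (C - D)/(n(n-1)/2) = (7 - 3)/10 = 0.400000.
Step 4: Exact two-sided p-value (enumerate n! = 120 permutations of y under H0): p = 0.483333.
Step 5: alpha = 0.1. fail to reject H0.

tau_b = 0.4000 (C=7, D=3), p = 0.483333, fail to reject H0.


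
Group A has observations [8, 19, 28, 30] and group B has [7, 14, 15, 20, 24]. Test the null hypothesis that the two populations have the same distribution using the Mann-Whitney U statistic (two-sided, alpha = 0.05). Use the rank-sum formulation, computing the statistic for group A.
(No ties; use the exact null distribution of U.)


Step 1: Combine and sort all 9 observations; assign midranks.
sorted (value, group): (7,Y), (8,X), (14,Y), (15,Y), (19,X), (20,Y), (24,Y), (28,X), (30,X)
ranks: 7->1, 8->2, 14->3, 15->4, 19->5, 20->6, 24->7, 28->8, 30->9
Step 2: Rank sum for X: R1 = 2 + 5 + 8 + 9 = 24.
Step 3: U_X = R1 - n1(n1+1)/2 = 24 - 4*5/2 = 24 - 10 = 14.
       U_Y = n1*n2 - U_X = 20 - 14 = 6.
Step 4: No ties, so the exact null distribution of U (based on enumerating the C(9,4) = 126 equally likely rank assignments) gives the two-sided p-value.
Step 5: p-value = 0.412698; compare to alpha = 0.05. fail to reject H0.

U_X = 14, p = 0.412698, fail to reject H0 at alpha = 0.05.


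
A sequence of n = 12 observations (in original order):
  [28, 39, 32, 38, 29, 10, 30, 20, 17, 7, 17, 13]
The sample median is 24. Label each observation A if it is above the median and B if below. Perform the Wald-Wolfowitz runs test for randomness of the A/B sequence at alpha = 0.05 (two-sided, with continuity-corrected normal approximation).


Step 1: Compute median = 24; label A = above, B = below.
Labels in order: AAAAABABBBBB  (n_A = 6, n_B = 6)
Step 2: Count runs R = 4.
Step 3: Under H0 (random ordering), E[R] = 2*n_A*n_B/(n_A+n_B) + 1 = 2*6*6/12 + 1 = 7.0000.
        Var[R] = 2*n_A*n_B*(2*n_A*n_B - n_A - n_B) / ((n_A+n_B)^2 * (n_A+n_B-1)) = 4320/1584 = 2.7273.
        SD[R] = 1.6514.
Step 4: Continuity-corrected z = (R + 0.5 - E[R]) / SD[R] = (4 + 0.5 - 7.0000) / 1.6514 = -1.5138.
Step 5: Two-sided p-value via normal approximation = 2*(1 - Phi(|z|)) = 0.130070.
Step 6: alpha = 0.05. fail to reject H0.

R = 4, z = -1.5138, p = 0.130070, fail to reject H0.


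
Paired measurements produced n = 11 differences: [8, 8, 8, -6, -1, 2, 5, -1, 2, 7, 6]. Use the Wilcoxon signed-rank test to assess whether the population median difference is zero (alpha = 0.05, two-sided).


Step 1: Drop any zero differences (none here) and take |d_i|.
|d| = [8, 8, 8, 6, 1, 2, 5, 1, 2, 7, 6]
Step 2: Midrank |d_i| (ties get averaged ranks).
ranks: |8|->10, |8|->10, |8|->10, |6|->6.5, |1|->1.5, |2|->3.5, |5|->5, |1|->1.5, |2|->3.5, |7|->8, |6|->6.5
Step 3: Attach original signs; sum ranks with positive sign and with negative sign.
W+ = 10 + 10 + 10 + 3.5 + 5 + 3.5 + 8 + 6.5 = 56.5
W- = 6.5 + 1.5 + 1.5 = 9.5
(Check: W+ + W- = 66 should equal n(n+1)/2 = 66.)
Step 4: Test statistic W = min(W+, W-) = 9.5.
Step 5: Ties in |d|, so use the tie-corrected normal approximation.
        E[W] = n(n+1)/4 = 11*12/4 = 33.
        Tie groups: |d|=1 (t=2), |d|=2 (t=2), |d|=6 (t=2), |d|=8 (t=3); sum(t^3 - t) = 42.
        Var[W] = n(n+1)(2n+1)/24 - sum(t^3-t)/48 = 3036/24 - 42/48 = 125.625.
        z = (W - E[W]) / sqrt(Var[W]) = (9.5 - 33) / 11.2083 = -2.0967.
        Two-sided p = 2*Phi(z) = 0.036023.
Step 6: alpha = 0.05. reject H0.

W+ = 56.5, W- = 9.5, W = min = 9.5, p = 0.036023, reject H0.


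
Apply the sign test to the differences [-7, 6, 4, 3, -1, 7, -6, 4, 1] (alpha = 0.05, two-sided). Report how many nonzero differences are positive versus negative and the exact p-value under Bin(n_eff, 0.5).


Step 1: Discard zero differences. Original n = 9; n_eff = number of nonzero differences = 9.
Nonzero differences (with sign): -7, +6, +4, +3, -1, +7, -6, +4, +1
Step 2: Count signs: positive = 6, negative = 3.
Step 3: Under H0: P(positive) = 0.5, so the number of positives S ~ Bin(9, 0.5).
Step 4: Two-sided exact p-value = sum of Bin(9,0.5) probabilities at or below the observed probability = 0.507812.
Step 5: alpha = 0.05. fail to reject H0.

n_eff = 9, pos = 6, neg = 3, p = 0.507812, fail to reject H0.
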